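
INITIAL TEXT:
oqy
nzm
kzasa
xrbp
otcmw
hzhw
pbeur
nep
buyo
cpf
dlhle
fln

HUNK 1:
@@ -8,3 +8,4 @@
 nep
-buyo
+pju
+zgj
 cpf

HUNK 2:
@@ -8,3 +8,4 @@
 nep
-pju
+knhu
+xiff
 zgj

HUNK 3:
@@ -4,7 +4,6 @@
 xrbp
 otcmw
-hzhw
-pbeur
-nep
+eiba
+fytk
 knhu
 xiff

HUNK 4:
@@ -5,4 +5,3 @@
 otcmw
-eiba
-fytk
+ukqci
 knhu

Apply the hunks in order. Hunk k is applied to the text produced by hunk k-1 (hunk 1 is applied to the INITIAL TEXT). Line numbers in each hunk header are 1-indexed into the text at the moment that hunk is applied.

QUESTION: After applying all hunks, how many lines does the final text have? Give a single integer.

Answer: 12

Derivation:
Hunk 1: at line 8 remove [buyo] add [pju,zgj] -> 13 lines: oqy nzm kzasa xrbp otcmw hzhw pbeur nep pju zgj cpf dlhle fln
Hunk 2: at line 8 remove [pju] add [knhu,xiff] -> 14 lines: oqy nzm kzasa xrbp otcmw hzhw pbeur nep knhu xiff zgj cpf dlhle fln
Hunk 3: at line 4 remove [hzhw,pbeur,nep] add [eiba,fytk] -> 13 lines: oqy nzm kzasa xrbp otcmw eiba fytk knhu xiff zgj cpf dlhle fln
Hunk 4: at line 5 remove [eiba,fytk] add [ukqci] -> 12 lines: oqy nzm kzasa xrbp otcmw ukqci knhu xiff zgj cpf dlhle fln
Final line count: 12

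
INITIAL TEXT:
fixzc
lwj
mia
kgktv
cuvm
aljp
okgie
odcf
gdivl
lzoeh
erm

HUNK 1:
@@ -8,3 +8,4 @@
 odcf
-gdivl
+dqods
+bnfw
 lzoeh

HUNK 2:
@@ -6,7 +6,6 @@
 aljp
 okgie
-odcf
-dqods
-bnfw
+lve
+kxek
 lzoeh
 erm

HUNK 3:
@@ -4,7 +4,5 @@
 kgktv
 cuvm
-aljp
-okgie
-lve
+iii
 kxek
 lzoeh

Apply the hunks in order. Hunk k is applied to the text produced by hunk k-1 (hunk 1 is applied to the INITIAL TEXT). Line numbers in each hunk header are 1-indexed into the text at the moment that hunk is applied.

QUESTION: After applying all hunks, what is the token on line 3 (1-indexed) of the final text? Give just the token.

Hunk 1: at line 8 remove [gdivl] add [dqods,bnfw] -> 12 lines: fixzc lwj mia kgktv cuvm aljp okgie odcf dqods bnfw lzoeh erm
Hunk 2: at line 6 remove [odcf,dqods,bnfw] add [lve,kxek] -> 11 lines: fixzc lwj mia kgktv cuvm aljp okgie lve kxek lzoeh erm
Hunk 3: at line 4 remove [aljp,okgie,lve] add [iii] -> 9 lines: fixzc lwj mia kgktv cuvm iii kxek lzoeh erm
Final line 3: mia

Answer: mia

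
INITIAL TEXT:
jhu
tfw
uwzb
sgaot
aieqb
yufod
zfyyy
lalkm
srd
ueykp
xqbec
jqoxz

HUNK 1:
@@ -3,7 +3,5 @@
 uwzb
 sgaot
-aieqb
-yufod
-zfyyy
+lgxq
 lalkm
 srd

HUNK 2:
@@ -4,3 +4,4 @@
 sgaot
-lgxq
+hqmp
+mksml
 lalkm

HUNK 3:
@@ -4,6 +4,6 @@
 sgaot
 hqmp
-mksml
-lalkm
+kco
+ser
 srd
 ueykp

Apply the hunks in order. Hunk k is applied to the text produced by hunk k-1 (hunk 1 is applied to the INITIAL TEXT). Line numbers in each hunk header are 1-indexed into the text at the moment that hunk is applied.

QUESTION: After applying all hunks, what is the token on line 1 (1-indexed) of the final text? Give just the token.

Answer: jhu

Derivation:
Hunk 1: at line 3 remove [aieqb,yufod,zfyyy] add [lgxq] -> 10 lines: jhu tfw uwzb sgaot lgxq lalkm srd ueykp xqbec jqoxz
Hunk 2: at line 4 remove [lgxq] add [hqmp,mksml] -> 11 lines: jhu tfw uwzb sgaot hqmp mksml lalkm srd ueykp xqbec jqoxz
Hunk 3: at line 4 remove [mksml,lalkm] add [kco,ser] -> 11 lines: jhu tfw uwzb sgaot hqmp kco ser srd ueykp xqbec jqoxz
Final line 1: jhu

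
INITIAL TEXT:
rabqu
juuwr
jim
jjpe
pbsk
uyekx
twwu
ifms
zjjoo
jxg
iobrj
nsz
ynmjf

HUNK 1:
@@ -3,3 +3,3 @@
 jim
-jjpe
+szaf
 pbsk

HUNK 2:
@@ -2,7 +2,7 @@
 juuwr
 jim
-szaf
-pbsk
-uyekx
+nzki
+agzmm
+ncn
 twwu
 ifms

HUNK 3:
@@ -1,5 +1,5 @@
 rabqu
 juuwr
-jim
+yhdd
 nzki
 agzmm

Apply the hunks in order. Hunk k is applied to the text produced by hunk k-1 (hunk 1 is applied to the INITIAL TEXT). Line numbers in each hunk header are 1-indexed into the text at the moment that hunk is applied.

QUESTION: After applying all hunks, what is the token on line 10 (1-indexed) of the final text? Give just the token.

Answer: jxg

Derivation:
Hunk 1: at line 3 remove [jjpe] add [szaf] -> 13 lines: rabqu juuwr jim szaf pbsk uyekx twwu ifms zjjoo jxg iobrj nsz ynmjf
Hunk 2: at line 2 remove [szaf,pbsk,uyekx] add [nzki,agzmm,ncn] -> 13 lines: rabqu juuwr jim nzki agzmm ncn twwu ifms zjjoo jxg iobrj nsz ynmjf
Hunk 3: at line 1 remove [jim] add [yhdd] -> 13 lines: rabqu juuwr yhdd nzki agzmm ncn twwu ifms zjjoo jxg iobrj nsz ynmjf
Final line 10: jxg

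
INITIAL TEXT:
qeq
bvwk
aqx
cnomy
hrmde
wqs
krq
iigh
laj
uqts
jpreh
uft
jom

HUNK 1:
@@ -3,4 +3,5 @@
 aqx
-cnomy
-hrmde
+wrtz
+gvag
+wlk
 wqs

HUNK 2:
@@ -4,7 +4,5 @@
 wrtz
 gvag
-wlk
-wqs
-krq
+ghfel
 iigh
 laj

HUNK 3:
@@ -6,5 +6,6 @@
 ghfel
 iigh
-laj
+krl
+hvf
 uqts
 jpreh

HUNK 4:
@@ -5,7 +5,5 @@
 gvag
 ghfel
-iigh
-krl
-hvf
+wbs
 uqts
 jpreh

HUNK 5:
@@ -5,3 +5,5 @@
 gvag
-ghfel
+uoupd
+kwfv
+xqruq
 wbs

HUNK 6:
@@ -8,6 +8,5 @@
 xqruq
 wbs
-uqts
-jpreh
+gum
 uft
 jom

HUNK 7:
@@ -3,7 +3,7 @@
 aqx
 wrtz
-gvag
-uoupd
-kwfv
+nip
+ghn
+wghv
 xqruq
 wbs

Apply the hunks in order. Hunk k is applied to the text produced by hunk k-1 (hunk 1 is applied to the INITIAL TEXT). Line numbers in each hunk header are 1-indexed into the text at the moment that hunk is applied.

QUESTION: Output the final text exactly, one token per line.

Answer: qeq
bvwk
aqx
wrtz
nip
ghn
wghv
xqruq
wbs
gum
uft
jom

Derivation:
Hunk 1: at line 3 remove [cnomy,hrmde] add [wrtz,gvag,wlk] -> 14 lines: qeq bvwk aqx wrtz gvag wlk wqs krq iigh laj uqts jpreh uft jom
Hunk 2: at line 4 remove [wlk,wqs,krq] add [ghfel] -> 12 lines: qeq bvwk aqx wrtz gvag ghfel iigh laj uqts jpreh uft jom
Hunk 3: at line 6 remove [laj] add [krl,hvf] -> 13 lines: qeq bvwk aqx wrtz gvag ghfel iigh krl hvf uqts jpreh uft jom
Hunk 4: at line 5 remove [iigh,krl,hvf] add [wbs] -> 11 lines: qeq bvwk aqx wrtz gvag ghfel wbs uqts jpreh uft jom
Hunk 5: at line 5 remove [ghfel] add [uoupd,kwfv,xqruq] -> 13 lines: qeq bvwk aqx wrtz gvag uoupd kwfv xqruq wbs uqts jpreh uft jom
Hunk 6: at line 8 remove [uqts,jpreh] add [gum] -> 12 lines: qeq bvwk aqx wrtz gvag uoupd kwfv xqruq wbs gum uft jom
Hunk 7: at line 3 remove [gvag,uoupd,kwfv] add [nip,ghn,wghv] -> 12 lines: qeq bvwk aqx wrtz nip ghn wghv xqruq wbs gum uft jom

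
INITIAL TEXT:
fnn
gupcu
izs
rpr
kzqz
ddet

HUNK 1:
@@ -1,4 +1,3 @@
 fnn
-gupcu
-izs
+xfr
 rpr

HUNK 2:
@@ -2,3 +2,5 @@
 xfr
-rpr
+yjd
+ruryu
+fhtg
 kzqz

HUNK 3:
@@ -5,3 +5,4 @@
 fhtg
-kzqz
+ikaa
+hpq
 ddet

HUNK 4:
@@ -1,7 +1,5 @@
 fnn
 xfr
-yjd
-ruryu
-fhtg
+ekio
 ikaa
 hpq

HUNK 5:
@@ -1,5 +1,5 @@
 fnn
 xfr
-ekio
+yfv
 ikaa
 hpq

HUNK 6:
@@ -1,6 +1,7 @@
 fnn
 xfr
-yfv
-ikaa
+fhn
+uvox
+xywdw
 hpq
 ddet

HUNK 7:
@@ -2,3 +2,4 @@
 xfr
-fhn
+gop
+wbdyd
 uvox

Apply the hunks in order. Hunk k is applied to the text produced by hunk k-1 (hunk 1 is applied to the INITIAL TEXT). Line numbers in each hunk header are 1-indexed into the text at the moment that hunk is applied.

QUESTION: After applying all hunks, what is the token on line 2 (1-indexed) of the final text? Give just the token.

Answer: xfr

Derivation:
Hunk 1: at line 1 remove [gupcu,izs] add [xfr] -> 5 lines: fnn xfr rpr kzqz ddet
Hunk 2: at line 2 remove [rpr] add [yjd,ruryu,fhtg] -> 7 lines: fnn xfr yjd ruryu fhtg kzqz ddet
Hunk 3: at line 5 remove [kzqz] add [ikaa,hpq] -> 8 lines: fnn xfr yjd ruryu fhtg ikaa hpq ddet
Hunk 4: at line 1 remove [yjd,ruryu,fhtg] add [ekio] -> 6 lines: fnn xfr ekio ikaa hpq ddet
Hunk 5: at line 1 remove [ekio] add [yfv] -> 6 lines: fnn xfr yfv ikaa hpq ddet
Hunk 6: at line 1 remove [yfv,ikaa] add [fhn,uvox,xywdw] -> 7 lines: fnn xfr fhn uvox xywdw hpq ddet
Hunk 7: at line 2 remove [fhn] add [gop,wbdyd] -> 8 lines: fnn xfr gop wbdyd uvox xywdw hpq ddet
Final line 2: xfr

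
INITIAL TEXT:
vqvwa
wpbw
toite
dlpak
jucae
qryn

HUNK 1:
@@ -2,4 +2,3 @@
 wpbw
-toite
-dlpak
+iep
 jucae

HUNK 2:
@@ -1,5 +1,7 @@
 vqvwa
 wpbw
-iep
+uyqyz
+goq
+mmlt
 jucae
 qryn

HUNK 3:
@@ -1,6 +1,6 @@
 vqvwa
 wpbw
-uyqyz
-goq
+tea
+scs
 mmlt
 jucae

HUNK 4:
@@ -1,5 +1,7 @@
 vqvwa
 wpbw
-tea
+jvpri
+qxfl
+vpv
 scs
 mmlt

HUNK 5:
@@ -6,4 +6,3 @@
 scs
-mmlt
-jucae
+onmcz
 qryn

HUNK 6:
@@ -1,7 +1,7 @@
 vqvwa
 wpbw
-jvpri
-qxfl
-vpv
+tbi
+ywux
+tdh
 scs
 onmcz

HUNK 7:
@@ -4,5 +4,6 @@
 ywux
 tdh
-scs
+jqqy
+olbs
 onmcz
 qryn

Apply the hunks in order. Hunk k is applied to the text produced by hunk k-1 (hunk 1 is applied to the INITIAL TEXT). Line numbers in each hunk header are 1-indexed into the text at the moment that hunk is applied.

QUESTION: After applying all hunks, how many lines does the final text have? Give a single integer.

Hunk 1: at line 2 remove [toite,dlpak] add [iep] -> 5 lines: vqvwa wpbw iep jucae qryn
Hunk 2: at line 1 remove [iep] add [uyqyz,goq,mmlt] -> 7 lines: vqvwa wpbw uyqyz goq mmlt jucae qryn
Hunk 3: at line 1 remove [uyqyz,goq] add [tea,scs] -> 7 lines: vqvwa wpbw tea scs mmlt jucae qryn
Hunk 4: at line 1 remove [tea] add [jvpri,qxfl,vpv] -> 9 lines: vqvwa wpbw jvpri qxfl vpv scs mmlt jucae qryn
Hunk 5: at line 6 remove [mmlt,jucae] add [onmcz] -> 8 lines: vqvwa wpbw jvpri qxfl vpv scs onmcz qryn
Hunk 6: at line 1 remove [jvpri,qxfl,vpv] add [tbi,ywux,tdh] -> 8 lines: vqvwa wpbw tbi ywux tdh scs onmcz qryn
Hunk 7: at line 4 remove [scs] add [jqqy,olbs] -> 9 lines: vqvwa wpbw tbi ywux tdh jqqy olbs onmcz qryn
Final line count: 9

Answer: 9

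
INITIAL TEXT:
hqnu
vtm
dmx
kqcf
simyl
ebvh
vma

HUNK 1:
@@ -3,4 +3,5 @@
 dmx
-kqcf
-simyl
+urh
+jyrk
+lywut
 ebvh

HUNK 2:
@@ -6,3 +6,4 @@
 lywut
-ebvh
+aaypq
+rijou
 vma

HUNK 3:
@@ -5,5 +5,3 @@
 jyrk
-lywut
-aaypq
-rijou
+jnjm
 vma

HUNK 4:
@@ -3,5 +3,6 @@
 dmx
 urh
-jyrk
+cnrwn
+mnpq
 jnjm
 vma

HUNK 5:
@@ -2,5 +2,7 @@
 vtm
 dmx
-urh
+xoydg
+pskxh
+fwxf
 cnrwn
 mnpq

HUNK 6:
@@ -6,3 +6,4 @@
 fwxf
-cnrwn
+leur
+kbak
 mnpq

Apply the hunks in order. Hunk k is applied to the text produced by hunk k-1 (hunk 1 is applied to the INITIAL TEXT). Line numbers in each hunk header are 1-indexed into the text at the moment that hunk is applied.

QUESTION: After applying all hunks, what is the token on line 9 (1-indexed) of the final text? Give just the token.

Hunk 1: at line 3 remove [kqcf,simyl] add [urh,jyrk,lywut] -> 8 lines: hqnu vtm dmx urh jyrk lywut ebvh vma
Hunk 2: at line 6 remove [ebvh] add [aaypq,rijou] -> 9 lines: hqnu vtm dmx urh jyrk lywut aaypq rijou vma
Hunk 3: at line 5 remove [lywut,aaypq,rijou] add [jnjm] -> 7 lines: hqnu vtm dmx urh jyrk jnjm vma
Hunk 4: at line 3 remove [jyrk] add [cnrwn,mnpq] -> 8 lines: hqnu vtm dmx urh cnrwn mnpq jnjm vma
Hunk 5: at line 2 remove [urh] add [xoydg,pskxh,fwxf] -> 10 lines: hqnu vtm dmx xoydg pskxh fwxf cnrwn mnpq jnjm vma
Hunk 6: at line 6 remove [cnrwn] add [leur,kbak] -> 11 lines: hqnu vtm dmx xoydg pskxh fwxf leur kbak mnpq jnjm vma
Final line 9: mnpq

Answer: mnpq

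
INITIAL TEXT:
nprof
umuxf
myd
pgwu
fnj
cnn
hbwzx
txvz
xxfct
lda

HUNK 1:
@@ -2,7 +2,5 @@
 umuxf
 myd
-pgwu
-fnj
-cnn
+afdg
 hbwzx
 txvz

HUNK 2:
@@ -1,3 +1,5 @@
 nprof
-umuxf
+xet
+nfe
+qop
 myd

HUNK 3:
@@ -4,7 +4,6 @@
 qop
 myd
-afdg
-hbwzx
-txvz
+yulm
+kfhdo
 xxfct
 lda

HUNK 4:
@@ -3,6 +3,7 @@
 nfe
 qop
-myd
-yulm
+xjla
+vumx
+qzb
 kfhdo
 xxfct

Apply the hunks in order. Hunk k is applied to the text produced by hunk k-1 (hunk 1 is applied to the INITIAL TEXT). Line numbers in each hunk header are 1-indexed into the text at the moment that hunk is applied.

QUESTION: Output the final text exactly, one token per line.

Hunk 1: at line 2 remove [pgwu,fnj,cnn] add [afdg] -> 8 lines: nprof umuxf myd afdg hbwzx txvz xxfct lda
Hunk 2: at line 1 remove [umuxf] add [xet,nfe,qop] -> 10 lines: nprof xet nfe qop myd afdg hbwzx txvz xxfct lda
Hunk 3: at line 4 remove [afdg,hbwzx,txvz] add [yulm,kfhdo] -> 9 lines: nprof xet nfe qop myd yulm kfhdo xxfct lda
Hunk 4: at line 3 remove [myd,yulm] add [xjla,vumx,qzb] -> 10 lines: nprof xet nfe qop xjla vumx qzb kfhdo xxfct lda

Answer: nprof
xet
nfe
qop
xjla
vumx
qzb
kfhdo
xxfct
lda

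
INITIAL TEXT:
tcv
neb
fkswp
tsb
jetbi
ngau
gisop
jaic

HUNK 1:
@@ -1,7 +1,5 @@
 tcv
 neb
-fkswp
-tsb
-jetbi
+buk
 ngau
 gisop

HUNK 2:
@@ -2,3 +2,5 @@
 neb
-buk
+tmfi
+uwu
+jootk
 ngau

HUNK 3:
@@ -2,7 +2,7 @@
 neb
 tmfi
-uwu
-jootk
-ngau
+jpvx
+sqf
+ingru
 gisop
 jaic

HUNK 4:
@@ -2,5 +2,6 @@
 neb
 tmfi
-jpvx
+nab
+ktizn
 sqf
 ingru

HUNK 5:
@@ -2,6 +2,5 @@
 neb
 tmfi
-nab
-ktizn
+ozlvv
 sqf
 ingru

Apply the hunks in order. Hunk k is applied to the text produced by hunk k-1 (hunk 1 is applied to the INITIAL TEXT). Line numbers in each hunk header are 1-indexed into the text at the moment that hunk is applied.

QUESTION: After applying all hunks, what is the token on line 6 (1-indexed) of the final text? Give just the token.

Answer: ingru

Derivation:
Hunk 1: at line 1 remove [fkswp,tsb,jetbi] add [buk] -> 6 lines: tcv neb buk ngau gisop jaic
Hunk 2: at line 2 remove [buk] add [tmfi,uwu,jootk] -> 8 lines: tcv neb tmfi uwu jootk ngau gisop jaic
Hunk 3: at line 2 remove [uwu,jootk,ngau] add [jpvx,sqf,ingru] -> 8 lines: tcv neb tmfi jpvx sqf ingru gisop jaic
Hunk 4: at line 2 remove [jpvx] add [nab,ktizn] -> 9 lines: tcv neb tmfi nab ktizn sqf ingru gisop jaic
Hunk 5: at line 2 remove [nab,ktizn] add [ozlvv] -> 8 lines: tcv neb tmfi ozlvv sqf ingru gisop jaic
Final line 6: ingru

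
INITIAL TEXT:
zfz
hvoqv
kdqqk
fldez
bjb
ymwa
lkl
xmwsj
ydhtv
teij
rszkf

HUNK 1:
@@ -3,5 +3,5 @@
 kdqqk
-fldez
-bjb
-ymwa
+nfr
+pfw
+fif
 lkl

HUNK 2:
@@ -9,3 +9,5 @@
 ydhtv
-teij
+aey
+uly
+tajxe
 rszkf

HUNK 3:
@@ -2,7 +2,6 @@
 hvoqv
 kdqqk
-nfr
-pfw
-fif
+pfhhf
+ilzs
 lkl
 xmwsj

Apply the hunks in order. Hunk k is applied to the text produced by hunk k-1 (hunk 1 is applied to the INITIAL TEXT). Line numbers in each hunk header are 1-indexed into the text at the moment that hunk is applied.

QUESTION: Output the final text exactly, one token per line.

Hunk 1: at line 3 remove [fldez,bjb,ymwa] add [nfr,pfw,fif] -> 11 lines: zfz hvoqv kdqqk nfr pfw fif lkl xmwsj ydhtv teij rszkf
Hunk 2: at line 9 remove [teij] add [aey,uly,tajxe] -> 13 lines: zfz hvoqv kdqqk nfr pfw fif lkl xmwsj ydhtv aey uly tajxe rszkf
Hunk 3: at line 2 remove [nfr,pfw,fif] add [pfhhf,ilzs] -> 12 lines: zfz hvoqv kdqqk pfhhf ilzs lkl xmwsj ydhtv aey uly tajxe rszkf

Answer: zfz
hvoqv
kdqqk
pfhhf
ilzs
lkl
xmwsj
ydhtv
aey
uly
tajxe
rszkf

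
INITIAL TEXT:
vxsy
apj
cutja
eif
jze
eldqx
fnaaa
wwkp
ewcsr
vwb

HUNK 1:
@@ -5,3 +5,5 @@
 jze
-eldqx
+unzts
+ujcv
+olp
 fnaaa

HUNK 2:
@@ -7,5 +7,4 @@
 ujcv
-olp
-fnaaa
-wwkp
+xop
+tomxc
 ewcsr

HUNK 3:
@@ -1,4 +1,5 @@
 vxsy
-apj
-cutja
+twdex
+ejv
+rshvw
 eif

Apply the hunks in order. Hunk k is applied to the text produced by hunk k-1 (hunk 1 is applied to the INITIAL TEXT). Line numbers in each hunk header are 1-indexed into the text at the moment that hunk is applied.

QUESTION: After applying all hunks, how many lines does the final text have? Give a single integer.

Answer: 12

Derivation:
Hunk 1: at line 5 remove [eldqx] add [unzts,ujcv,olp] -> 12 lines: vxsy apj cutja eif jze unzts ujcv olp fnaaa wwkp ewcsr vwb
Hunk 2: at line 7 remove [olp,fnaaa,wwkp] add [xop,tomxc] -> 11 lines: vxsy apj cutja eif jze unzts ujcv xop tomxc ewcsr vwb
Hunk 3: at line 1 remove [apj,cutja] add [twdex,ejv,rshvw] -> 12 lines: vxsy twdex ejv rshvw eif jze unzts ujcv xop tomxc ewcsr vwb
Final line count: 12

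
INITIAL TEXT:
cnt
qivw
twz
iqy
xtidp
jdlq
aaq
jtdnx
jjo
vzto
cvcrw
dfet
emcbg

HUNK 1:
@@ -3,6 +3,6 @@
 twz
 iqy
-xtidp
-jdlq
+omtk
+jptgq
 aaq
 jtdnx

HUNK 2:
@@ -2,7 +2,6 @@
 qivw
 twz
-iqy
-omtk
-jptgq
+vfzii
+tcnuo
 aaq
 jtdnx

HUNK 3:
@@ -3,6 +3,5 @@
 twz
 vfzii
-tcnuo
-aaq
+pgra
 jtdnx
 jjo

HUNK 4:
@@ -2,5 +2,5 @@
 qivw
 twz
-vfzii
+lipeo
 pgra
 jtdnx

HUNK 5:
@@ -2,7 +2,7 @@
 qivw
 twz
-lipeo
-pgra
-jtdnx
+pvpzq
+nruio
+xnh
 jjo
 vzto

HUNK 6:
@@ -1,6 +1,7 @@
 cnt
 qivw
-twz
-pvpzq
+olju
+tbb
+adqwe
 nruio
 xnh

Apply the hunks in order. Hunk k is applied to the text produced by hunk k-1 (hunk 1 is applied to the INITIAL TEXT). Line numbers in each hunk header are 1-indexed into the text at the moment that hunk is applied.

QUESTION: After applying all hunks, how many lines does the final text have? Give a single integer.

Answer: 12

Derivation:
Hunk 1: at line 3 remove [xtidp,jdlq] add [omtk,jptgq] -> 13 lines: cnt qivw twz iqy omtk jptgq aaq jtdnx jjo vzto cvcrw dfet emcbg
Hunk 2: at line 2 remove [iqy,omtk,jptgq] add [vfzii,tcnuo] -> 12 lines: cnt qivw twz vfzii tcnuo aaq jtdnx jjo vzto cvcrw dfet emcbg
Hunk 3: at line 3 remove [tcnuo,aaq] add [pgra] -> 11 lines: cnt qivw twz vfzii pgra jtdnx jjo vzto cvcrw dfet emcbg
Hunk 4: at line 2 remove [vfzii] add [lipeo] -> 11 lines: cnt qivw twz lipeo pgra jtdnx jjo vzto cvcrw dfet emcbg
Hunk 5: at line 2 remove [lipeo,pgra,jtdnx] add [pvpzq,nruio,xnh] -> 11 lines: cnt qivw twz pvpzq nruio xnh jjo vzto cvcrw dfet emcbg
Hunk 6: at line 1 remove [twz,pvpzq] add [olju,tbb,adqwe] -> 12 lines: cnt qivw olju tbb adqwe nruio xnh jjo vzto cvcrw dfet emcbg
Final line count: 12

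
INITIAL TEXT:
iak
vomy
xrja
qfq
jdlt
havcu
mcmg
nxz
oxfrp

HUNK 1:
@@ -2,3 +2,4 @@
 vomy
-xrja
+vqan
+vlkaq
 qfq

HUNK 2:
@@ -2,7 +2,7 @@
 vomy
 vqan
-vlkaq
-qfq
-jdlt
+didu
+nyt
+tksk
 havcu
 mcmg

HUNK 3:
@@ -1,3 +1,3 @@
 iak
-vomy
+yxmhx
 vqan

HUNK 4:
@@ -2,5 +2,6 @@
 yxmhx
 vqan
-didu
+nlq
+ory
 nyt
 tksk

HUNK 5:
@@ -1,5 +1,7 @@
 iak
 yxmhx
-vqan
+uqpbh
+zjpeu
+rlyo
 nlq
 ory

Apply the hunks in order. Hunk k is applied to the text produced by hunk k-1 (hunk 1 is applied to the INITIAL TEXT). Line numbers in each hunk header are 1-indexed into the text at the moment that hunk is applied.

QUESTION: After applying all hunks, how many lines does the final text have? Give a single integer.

Hunk 1: at line 2 remove [xrja] add [vqan,vlkaq] -> 10 lines: iak vomy vqan vlkaq qfq jdlt havcu mcmg nxz oxfrp
Hunk 2: at line 2 remove [vlkaq,qfq,jdlt] add [didu,nyt,tksk] -> 10 lines: iak vomy vqan didu nyt tksk havcu mcmg nxz oxfrp
Hunk 3: at line 1 remove [vomy] add [yxmhx] -> 10 lines: iak yxmhx vqan didu nyt tksk havcu mcmg nxz oxfrp
Hunk 4: at line 2 remove [didu] add [nlq,ory] -> 11 lines: iak yxmhx vqan nlq ory nyt tksk havcu mcmg nxz oxfrp
Hunk 5: at line 1 remove [vqan] add [uqpbh,zjpeu,rlyo] -> 13 lines: iak yxmhx uqpbh zjpeu rlyo nlq ory nyt tksk havcu mcmg nxz oxfrp
Final line count: 13

Answer: 13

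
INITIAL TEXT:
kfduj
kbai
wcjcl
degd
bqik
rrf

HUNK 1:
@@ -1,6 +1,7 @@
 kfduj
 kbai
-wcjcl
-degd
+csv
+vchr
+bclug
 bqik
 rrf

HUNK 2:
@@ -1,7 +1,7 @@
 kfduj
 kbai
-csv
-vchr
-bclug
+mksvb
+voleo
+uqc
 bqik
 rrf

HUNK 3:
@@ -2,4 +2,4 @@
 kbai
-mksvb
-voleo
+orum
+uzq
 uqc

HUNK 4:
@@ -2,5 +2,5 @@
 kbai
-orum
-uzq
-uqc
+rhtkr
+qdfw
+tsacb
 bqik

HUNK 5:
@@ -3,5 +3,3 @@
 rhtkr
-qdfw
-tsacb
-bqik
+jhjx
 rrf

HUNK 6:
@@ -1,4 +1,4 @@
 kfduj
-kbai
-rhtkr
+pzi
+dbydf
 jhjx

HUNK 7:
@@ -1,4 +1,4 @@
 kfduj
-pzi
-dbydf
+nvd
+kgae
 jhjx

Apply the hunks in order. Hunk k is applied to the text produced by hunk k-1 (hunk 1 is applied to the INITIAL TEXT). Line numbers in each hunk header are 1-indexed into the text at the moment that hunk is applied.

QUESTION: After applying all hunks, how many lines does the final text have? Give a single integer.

Answer: 5

Derivation:
Hunk 1: at line 1 remove [wcjcl,degd] add [csv,vchr,bclug] -> 7 lines: kfduj kbai csv vchr bclug bqik rrf
Hunk 2: at line 1 remove [csv,vchr,bclug] add [mksvb,voleo,uqc] -> 7 lines: kfduj kbai mksvb voleo uqc bqik rrf
Hunk 3: at line 2 remove [mksvb,voleo] add [orum,uzq] -> 7 lines: kfduj kbai orum uzq uqc bqik rrf
Hunk 4: at line 2 remove [orum,uzq,uqc] add [rhtkr,qdfw,tsacb] -> 7 lines: kfduj kbai rhtkr qdfw tsacb bqik rrf
Hunk 5: at line 3 remove [qdfw,tsacb,bqik] add [jhjx] -> 5 lines: kfduj kbai rhtkr jhjx rrf
Hunk 6: at line 1 remove [kbai,rhtkr] add [pzi,dbydf] -> 5 lines: kfduj pzi dbydf jhjx rrf
Hunk 7: at line 1 remove [pzi,dbydf] add [nvd,kgae] -> 5 lines: kfduj nvd kgae jhjx rrf
Final line count: 5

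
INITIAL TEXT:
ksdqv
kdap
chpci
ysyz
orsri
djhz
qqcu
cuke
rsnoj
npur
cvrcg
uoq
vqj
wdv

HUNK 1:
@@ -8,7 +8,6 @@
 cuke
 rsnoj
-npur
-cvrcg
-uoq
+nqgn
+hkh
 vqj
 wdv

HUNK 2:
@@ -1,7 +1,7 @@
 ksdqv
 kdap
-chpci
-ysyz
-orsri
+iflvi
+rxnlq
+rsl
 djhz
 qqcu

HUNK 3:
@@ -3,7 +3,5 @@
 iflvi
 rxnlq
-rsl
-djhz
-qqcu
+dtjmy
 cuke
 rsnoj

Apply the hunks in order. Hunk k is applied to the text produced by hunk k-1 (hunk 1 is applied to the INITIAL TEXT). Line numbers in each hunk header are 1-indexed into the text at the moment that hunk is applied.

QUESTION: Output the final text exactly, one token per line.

Answer: ksdqv
kdap
iflvi
rxnlq
dtjmy
cuke
rsnoj
nqgn
hkh
vqj
wdv

Derivation:
Hunk 1: at line 8 remove [npur,cvrcg,uoq] add [nqgn,hkh] -> 13 lines: ksdqv kdap chpci ysyz orsri djhz qqcu cuke rsnoj nqgn hkh vqj wdv
Hunk 2: at line 1 remove [chpci,ysyz,orsri] add [iflvi,rxnlq,rsl] -> 13 lines: ksdqv kdap iflvi rxnlq rsl djhz qqcu cuke rsnoj nqgn hkh vqj wdv
Hunk 3: at line 3 remove [rsl,djhz,qqcu] add [dtjmy] -> 11 lines: ksdqv kdap iflvi rxnlq dtjmy cuke rsnoj nqgn hkh vqj wdv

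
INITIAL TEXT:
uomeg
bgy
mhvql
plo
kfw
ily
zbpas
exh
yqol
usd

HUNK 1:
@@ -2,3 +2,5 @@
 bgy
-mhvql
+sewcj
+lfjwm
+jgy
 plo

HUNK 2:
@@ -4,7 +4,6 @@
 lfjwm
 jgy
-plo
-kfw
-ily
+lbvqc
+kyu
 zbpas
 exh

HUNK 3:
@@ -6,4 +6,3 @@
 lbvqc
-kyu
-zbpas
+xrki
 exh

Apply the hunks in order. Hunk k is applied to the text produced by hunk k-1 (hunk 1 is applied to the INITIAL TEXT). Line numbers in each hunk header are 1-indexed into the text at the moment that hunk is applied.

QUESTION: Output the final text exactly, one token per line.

Hunk 1: at line 2 remove [mhvql] add [sewcj,lfjwm,jgy] -> 12 lines: uomeg bgy sewcj lfjwm jgy plo kfw ily zbpas exh yqol usd
Hunk 2: at line 4 remove [plo,kfw,ily] add [lbvqc,kyu] -> 11 lines: uomeg bgy sewcj lfjwm jgy lbvqc kyu zbpas exh yqol usd
Hunk 3: at line 6 remove [kyu,zbpas] add [xrki] -> 10 lines: uomeg bgy sewcj lfjwm jgy lbvqc xrki exh yqol usd

Answer: uomeg
bgy
sewcj
lfjwm
jgy
lbvqc
xrki
exh
yqol
usd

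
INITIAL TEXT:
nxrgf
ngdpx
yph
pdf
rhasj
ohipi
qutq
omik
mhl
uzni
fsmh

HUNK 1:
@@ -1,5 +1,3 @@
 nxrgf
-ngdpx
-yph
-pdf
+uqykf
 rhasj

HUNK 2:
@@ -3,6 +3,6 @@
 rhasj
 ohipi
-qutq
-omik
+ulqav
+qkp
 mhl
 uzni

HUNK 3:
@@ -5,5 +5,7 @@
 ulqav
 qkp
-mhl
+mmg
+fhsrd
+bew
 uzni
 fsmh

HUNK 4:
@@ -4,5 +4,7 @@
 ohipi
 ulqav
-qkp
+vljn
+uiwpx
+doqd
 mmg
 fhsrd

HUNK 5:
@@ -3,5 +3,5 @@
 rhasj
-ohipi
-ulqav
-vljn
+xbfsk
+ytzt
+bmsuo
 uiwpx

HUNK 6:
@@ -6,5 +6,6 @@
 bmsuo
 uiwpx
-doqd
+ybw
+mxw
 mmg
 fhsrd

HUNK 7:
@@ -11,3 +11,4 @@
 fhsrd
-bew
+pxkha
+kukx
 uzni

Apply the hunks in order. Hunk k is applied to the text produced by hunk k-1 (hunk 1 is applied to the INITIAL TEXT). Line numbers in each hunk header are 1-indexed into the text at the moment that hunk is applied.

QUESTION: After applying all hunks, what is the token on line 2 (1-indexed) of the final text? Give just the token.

Hunk 1: at line 1 remove [ngdpx,yph,pdf] add [uqykf] -> 9 lines: nxrgf uqykf rhasj ohipi qutq omik mhl uzni fsmh
Hunk 2: at line 3 remove [qutq,omik] add [ulqav,qkp] -> 9 lines: nxrgf uqykf rhasj ohipi ulqav qkp mhl uzni fsmh
Hunk 3: at line 5 remove [mhl] add [mmg,fhsrd,bew] -> 11 lines: nxrgf uqykf rhasj ohipi ulqav qkp mmg fhsrd bew uzni fsmh
Hunk 4: at line 4 remove [qkp] add [vljn,uiwpx,doqd] -> 13 lines: nxrgf uqykf rhasj ohipi ulqav vljn uiwpx doqd mmg fhsrd bew uzni fsmh
Hunk 5: at line 3 remove [ohipi,ulqav,vljn] add [xbfsk,ytzt,bmsuo] -> 13 lines: nxrgf uqykf rhasj xbfsk ytzt bmsuo uiwpx doqd mmg fhsrd bew uzni fsmh
Hunk 6: at line 6 remove [doqd] add [ybw,mxw] -> 14 lines: nxrgf uqykf rhasj xbfsk ytzt bmsuo uiwpx ybw mxw mmg fhsrd bew uzni fsmh
Hunk 7: at line 11 remove [bew] add [pxkha,kukx] -> 15 lines: nxrgf uqykf rhasj xbfsk ytzt bmsuo uiwpx ybw mxw mmg fhsrd pxkha kukx uzni fsmh
Final line 2: uqykf

Answer: uqykf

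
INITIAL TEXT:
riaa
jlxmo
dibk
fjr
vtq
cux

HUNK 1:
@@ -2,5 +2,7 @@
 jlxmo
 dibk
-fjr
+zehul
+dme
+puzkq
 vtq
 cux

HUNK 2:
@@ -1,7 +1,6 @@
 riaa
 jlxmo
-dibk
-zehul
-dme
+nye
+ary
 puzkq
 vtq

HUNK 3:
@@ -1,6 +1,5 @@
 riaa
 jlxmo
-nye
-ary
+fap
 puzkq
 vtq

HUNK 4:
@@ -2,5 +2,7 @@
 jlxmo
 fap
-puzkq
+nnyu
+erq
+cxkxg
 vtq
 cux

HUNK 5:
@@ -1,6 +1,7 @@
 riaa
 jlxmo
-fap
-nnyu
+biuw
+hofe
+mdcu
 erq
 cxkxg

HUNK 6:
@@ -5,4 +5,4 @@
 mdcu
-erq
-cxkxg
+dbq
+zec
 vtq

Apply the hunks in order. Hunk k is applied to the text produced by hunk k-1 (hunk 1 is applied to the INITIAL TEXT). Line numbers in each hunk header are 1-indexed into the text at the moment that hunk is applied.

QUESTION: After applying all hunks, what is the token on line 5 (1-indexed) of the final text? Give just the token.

Hunk 1: at line 2 remove [fjr] add [zehul,dme,puzkq] -> 8 lines: riaa jlxmo dibk zehul dme puzkq vtq cux
Hunk 2: at line 1 remove [dibk,zehul,dme] add [nye,ary] -> 7 lines: riaa jlxmo nye ary puzkq vtq cux
Hunk 3: at line 1 remove [nye,ary] add [fap] -> 6 lines: riaa jlxmo fap puzkq vtq cux
Hunk 4: at line 2 remove [puzkq] add [nnyu,erq,cxkxg] -> 8 lines: riaa jlxmo fap nnyu erq cxkxg vtq cux
Hunk 5: at line 1 remove [fap,nnyu] add [biuw,hofe,mdcu] -> 9 lines: riaa jlxmo biuw hofe mdcu erq cxkxg vtq cux
Hunk 6: at line 5 remove [erq,cxkxg] add [dbq,zec] -> 9 lines: riaa jlxmo biuw hofe mdcu dbq zec vtq cux
Final line 5: mdcu

Answer: mdcu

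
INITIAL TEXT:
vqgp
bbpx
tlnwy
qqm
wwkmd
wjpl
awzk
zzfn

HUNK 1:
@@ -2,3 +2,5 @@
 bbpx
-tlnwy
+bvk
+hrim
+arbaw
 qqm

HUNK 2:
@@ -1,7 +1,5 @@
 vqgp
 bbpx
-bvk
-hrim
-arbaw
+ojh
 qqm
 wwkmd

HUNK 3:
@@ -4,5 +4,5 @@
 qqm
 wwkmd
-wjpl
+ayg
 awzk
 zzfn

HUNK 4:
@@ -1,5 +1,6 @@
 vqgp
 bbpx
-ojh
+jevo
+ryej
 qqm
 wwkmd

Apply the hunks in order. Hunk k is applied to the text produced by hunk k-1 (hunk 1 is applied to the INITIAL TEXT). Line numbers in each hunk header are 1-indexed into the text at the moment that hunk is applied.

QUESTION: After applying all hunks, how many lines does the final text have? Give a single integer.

Hunk 1: at line 2 remove [tlnwy] add [bvk,hrim,arbaw] -> 10 lines: vqgp bbpx bvk hrim arbaw qqm wwkmd wjpl awzk zzfn
Hunk 2: at line 1 remove [bvk,hrim,arbaw] add [ojh] -> 8 lines: vqgp bbpx ojh qqm wwkmd wjpl awzk zzfn
Hunk 3: at line 4 remove [wjpl] add [ayg] -> 8 lines: vqgp bbpx ojh qqm wwkmd ayg awzk zzfn
Hunk 4: at line 1 remove [ojh] add [jevo,ryej] -> 9 lines: vqgp bbpx jevo ryej qqm wwkmd ayg awzk zzfn
Final line count: 9

Answer: 9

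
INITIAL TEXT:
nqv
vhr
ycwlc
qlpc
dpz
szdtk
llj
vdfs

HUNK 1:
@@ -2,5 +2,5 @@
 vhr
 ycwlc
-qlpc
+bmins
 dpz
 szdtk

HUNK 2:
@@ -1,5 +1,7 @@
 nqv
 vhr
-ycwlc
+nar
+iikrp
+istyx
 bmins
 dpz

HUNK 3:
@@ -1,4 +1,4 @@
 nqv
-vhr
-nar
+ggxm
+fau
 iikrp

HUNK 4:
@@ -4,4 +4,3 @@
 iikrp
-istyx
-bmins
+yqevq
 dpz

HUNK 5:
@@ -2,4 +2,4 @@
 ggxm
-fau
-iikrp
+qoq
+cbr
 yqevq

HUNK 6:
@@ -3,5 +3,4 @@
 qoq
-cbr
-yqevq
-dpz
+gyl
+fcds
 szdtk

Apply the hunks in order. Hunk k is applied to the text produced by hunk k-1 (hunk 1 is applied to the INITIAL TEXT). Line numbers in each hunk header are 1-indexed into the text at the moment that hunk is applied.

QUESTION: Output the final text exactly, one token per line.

Hunk 1: at line 2 remove [qlpc] add [bmins] -> 8 lines: nqv vhr ycwlc bmins dpz szdtk llj vdfs
Hunk 2: at line 1 remove [ycwlc] add [nar,iikrp,istyx] -> 10 lines: nqv vhr nar iikrp istyx bmins dpz szdtk llj vdfs
Hunk 3: at line 1 remove [vhr,nar] add [ggxm,fau] -> 10 lines: nqv ggxm fau iikrp istyx bmins dpz szdtk llj vdfs
Hunk 4: at line 4 remove [istyx,bmins] add [yqevq] -> 9 lines: nqv ggxm fau iikrp yqevq dpz szdtk llj vdfs
Hunk 5: at line 2 remove [fau,iikrp] add [qoq,cbr] -> 9 lines: nqv ggxm qoq cbr yqevq dpz szdtk llj vdfs
Hunk 6: at line 3 remove [cbr,yqevq,dpz] add [gyl,fcds] -> 8 lines: nqv ggxm qoq gyl fcds szdtk llj vdfs

Answer: nqv
ggxm
qoq
gyl
fcds
szdtk
llj
vdfs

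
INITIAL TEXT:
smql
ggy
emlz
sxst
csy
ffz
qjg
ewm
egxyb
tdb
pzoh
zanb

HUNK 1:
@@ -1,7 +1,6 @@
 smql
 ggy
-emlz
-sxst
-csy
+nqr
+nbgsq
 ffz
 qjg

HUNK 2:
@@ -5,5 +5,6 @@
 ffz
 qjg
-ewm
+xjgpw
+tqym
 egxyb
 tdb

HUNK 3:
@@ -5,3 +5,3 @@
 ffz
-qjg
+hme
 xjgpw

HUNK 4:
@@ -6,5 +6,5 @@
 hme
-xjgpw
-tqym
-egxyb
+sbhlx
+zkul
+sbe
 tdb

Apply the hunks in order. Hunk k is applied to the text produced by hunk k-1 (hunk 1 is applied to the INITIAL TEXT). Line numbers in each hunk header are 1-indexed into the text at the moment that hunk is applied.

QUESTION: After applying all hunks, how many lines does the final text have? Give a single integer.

Hunk 1: at line 1 remove [emlz,sxst,csy] add [nqr,nbgsq] -> 11 lines: smql ggy nqr nbgsq ffz qjg ewm egxyb tdb pzoh zanb
Hunk 2: at line 5 remove [ewm] add [xjgpw,tqym] -> 12 lines: smql ggy nqr nbgsq ffz qjg xjgpw tqym egxyb tdb pzoh zanb
Hunk 3: at line 5 remove [qjg] add [hme] -> 12 lines: smql ggy nqr nbgsq ffz hme xjgpw tqym egxyb tdb pzoh zanb
Hunk 4: at line 6 remove [xjgpw,tqym,egxyb] add [sbhlx,zkul,sbe] -> 12 lines: smql ggy nqr nbgsq ffz hme sbhlx zkul sbe tdb pzoh zanb
Final line count: 12

Answer: 12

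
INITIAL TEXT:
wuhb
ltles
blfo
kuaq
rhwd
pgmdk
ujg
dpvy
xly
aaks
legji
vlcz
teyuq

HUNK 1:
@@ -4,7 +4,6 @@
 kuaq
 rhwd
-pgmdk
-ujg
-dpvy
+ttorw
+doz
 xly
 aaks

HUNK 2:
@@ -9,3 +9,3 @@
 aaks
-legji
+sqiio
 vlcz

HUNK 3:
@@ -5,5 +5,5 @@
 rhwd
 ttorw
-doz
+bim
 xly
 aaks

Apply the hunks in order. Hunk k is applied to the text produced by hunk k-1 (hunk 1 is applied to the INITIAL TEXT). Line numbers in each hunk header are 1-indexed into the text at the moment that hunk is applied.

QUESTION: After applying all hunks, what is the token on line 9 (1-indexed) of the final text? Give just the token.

Hunk 1: at line 4 remove [pgmdk,ujg,dpvy] add [ttorw,doz] -> 12 lines: wuhb ltles blfo kuaq rhwd ttorw doz xly aaks legji vlcz teyuq
Hunk 2: at line 9 remove [legji] add [sqiio] -> 12 lines: wuhb ltles blfo kuaq rhwd ttorw doz xly aaks sqiio vlcz teyuq
Hunk 3: at line 5 remove [doz] add [bim] -> 12 lines: wuhb ltles blfo kuaq rhwd ttorw bim xly aaks sqiio vlcz teyuq
Final line 9: aaks

Answer: aaks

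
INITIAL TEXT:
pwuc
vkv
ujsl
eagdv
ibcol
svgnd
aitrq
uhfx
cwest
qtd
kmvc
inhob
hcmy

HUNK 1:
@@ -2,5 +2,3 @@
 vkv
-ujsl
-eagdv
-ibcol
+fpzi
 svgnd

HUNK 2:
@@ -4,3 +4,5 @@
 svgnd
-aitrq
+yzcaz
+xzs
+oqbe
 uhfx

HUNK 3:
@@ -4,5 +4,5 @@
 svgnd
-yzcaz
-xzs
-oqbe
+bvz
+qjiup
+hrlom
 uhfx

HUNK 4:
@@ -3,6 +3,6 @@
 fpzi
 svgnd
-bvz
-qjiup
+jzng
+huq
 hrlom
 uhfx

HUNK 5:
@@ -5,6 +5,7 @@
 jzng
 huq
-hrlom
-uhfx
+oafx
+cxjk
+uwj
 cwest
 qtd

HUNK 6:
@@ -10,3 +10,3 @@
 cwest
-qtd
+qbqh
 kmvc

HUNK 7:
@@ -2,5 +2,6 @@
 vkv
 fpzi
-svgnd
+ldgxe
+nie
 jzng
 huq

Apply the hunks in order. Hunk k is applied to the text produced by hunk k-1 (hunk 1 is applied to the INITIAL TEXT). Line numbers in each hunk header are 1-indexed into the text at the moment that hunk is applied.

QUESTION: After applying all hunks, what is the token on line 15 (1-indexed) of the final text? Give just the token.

Hunk 1: at line 2 remove [ujsl,eagdv,ibcol] add [fpzi] -> 11 lines: pwuc vkv fpzi svgnd aitrq uhfx cwest qtd kmvc inhob hcmy
Hunk 2: at line 4 remove [aitrq] add [yzcaz,xzs,oqbe] -> 13 lines: pwuc vkv fpzi svgnd yzcaz xzs oqbe uhfx cwest qtd kmvc inhob hcmy
Hunk 3: at line 4 remove [yzcaz,xzs,oqbe] add [bvz,qjiup,hrlom] -> 13 lines: pwuc vkv fpzi svgnd bvz qjiup hrlom uhfx cwest qtd kmvc inhob hcmy
Hunk 4: at line 3 remove [bvz,qjiup] add [jzng,huq] -> 13 lines: pwuc vkv fpzi svgnd jzng huq hrlom uhfx cwest qtd kmvc inhob hcmy
Hunk 5: at line 5 remove [hrlom,uhfx] add [oafx,cxjk,uwj] -> 14 lines: pwuc vkv fpzi svgnd jzng huq oafx cxjk uwj cwest qtd kmvc inhob hcmy
Hunk 6: at line 10 remove [qtd] add [qbqh] -> 14 lines: pwuc vkv fpzi svgnd jzng huq oafx cxjk uwj cwest qbqh kmvc inhob hcmy
Hunk 7: at line 2 remove [svgnd] add [ldgxe,nie] -> 15 lines: pwuc vkv fpzi ldgxe nie jzng huq oafx cxjk uwj cwest qbqh kmvc inhob hcmy
Final line 15: hcmy

Answer: hcmy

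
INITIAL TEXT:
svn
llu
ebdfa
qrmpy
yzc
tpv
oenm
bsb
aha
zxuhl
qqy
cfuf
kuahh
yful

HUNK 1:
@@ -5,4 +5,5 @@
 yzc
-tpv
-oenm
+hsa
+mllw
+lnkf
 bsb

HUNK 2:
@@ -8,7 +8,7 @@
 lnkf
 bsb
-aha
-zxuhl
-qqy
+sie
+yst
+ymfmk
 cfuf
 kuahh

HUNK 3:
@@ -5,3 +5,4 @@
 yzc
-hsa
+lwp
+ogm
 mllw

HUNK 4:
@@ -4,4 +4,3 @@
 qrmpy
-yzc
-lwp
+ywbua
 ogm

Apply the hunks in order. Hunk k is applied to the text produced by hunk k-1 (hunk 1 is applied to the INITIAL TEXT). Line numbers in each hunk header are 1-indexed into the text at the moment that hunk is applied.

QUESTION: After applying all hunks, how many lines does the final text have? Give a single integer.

Hunk 1: at line 5 remove [tpv,oenm] add [hsa,mllw,lnkf] -> 15 lines: svn llu ebdfa qrmpy yzc hsa mllw lnkf bsb aha zxuhl qqy cfuf kuahh yful
Hunk 2: at line 8 remove [aha,zxuhl,qqy] add [sie,yst,ymfmk] -> 15 lines: svn llu ebdfa qrmpy yzc hsa mllw lnkf bsb sie yst ymfmk cfuf kuahh yful
Hunk 3: at line 5 remove [hsa] add [lwp,ogm] -> 16 lines: svn llu ebdfa qrmpy yzc lwp ogm mllw lnkf bsb sie yst ymfmk cfuf kuahh yful
Hunk 4: at line 4 remove [yzc,lwp] add [ywbua] -> 15 lines: svn llu ebdfa qrmpy ywbua ogm mllw lnkf bsb sie yst ymfmk cfuf kuahh yful
Final line count: 15

Answer: 15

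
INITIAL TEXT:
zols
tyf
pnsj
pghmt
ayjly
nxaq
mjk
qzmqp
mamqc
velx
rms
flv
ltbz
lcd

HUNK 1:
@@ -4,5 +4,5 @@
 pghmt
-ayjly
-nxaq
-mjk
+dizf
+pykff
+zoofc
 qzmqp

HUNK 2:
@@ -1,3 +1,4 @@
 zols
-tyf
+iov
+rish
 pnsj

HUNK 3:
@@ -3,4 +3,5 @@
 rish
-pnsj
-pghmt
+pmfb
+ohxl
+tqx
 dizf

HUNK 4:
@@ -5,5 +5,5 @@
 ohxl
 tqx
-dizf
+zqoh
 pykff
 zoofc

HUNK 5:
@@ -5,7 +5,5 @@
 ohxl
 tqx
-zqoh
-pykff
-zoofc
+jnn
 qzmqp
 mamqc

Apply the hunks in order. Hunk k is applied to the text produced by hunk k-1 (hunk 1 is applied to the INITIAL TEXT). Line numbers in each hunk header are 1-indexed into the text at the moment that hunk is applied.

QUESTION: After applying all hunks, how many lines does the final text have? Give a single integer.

Answer: 14

Derivation:
Hunk 1: at line 4 remove [ayjly,nxaq,mjk] add [dizf,pykff,zoofc] -> 14 lines: zols tyf pnsj pghmt dizf pykff zoofc qzmqp mamqc velx rms flv ltbz lcd
Hunk 2: at line 1 remove [tyf] add [iov,rish] -> 15 lines: zols iov rish pnsj pghmt dizf pykff zoofc qzmqp mamqc velx rms flv ltbz lcd
Hunk 3: at line 3 remove [pnsj,pghmt] add [pmfb,ohxl,tqx] -> 16 lines: zols iov rish pmfb ohxl tqx dizf pykff zoofc qzmqp mamqc velx rms flv ltbz lcd
Hunk 4: at line 5 remove [dizf] add [zqoh] -> 16 lines: zols iov rish pmfb ohxl tqx zqoh pykff zoofc qzmqp mamqc velx rms flv ltbz lcd
Hunk 5: at line 5 remove [zqoh,pykff,zoofc] add [jnn] -> 14 lines: zols iov rish pmfb ohxl tqx jnn qzmqp mamqc velx rms flv ltbz lcd
Final line count: 14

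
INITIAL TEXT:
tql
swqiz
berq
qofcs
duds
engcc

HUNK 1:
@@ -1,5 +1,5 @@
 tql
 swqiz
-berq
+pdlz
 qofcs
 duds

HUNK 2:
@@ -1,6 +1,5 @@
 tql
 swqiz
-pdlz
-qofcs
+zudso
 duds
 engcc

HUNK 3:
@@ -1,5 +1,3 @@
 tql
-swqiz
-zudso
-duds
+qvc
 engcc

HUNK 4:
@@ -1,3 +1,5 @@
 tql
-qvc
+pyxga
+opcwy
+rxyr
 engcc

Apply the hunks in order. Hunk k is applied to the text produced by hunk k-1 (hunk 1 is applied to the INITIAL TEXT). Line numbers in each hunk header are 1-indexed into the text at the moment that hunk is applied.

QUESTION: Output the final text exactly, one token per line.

Answer: tql
pyxga
opcwy
rxyr
engcc

Derivation:
Hunk 1: at line 1 remove [berq] add [pdlz] -> 6 lines: tql swqiz pdlz qofcs duds engcc
Hunk 2: at line 1 remove [pdlz,qofcs] add [zudso] -> 5 lines: tql swqiz zudso duds engcc
Hunk 3: at line 1 remove [swqiz,zudso,duds] add [qvc] -> 3 lines: tql qvc engcc
Hunk 4: at line 1 remove [qvc] add [pyxga,opcwy,rxyr] -> 5 lines: tql pyxga opcwy rxyr engcc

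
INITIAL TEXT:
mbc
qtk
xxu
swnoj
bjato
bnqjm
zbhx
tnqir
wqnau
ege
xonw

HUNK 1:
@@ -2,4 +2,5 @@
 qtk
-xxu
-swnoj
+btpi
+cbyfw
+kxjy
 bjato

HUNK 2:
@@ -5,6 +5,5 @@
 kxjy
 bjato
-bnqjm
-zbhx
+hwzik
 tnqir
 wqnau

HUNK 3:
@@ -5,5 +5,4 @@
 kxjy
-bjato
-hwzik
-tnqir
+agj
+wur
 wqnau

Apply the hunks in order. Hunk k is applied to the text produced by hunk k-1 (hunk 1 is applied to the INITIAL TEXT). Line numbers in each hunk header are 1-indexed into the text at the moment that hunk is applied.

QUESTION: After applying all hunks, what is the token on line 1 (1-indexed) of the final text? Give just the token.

Hunk 1: at line 2 remove [xxu,swnoj] add [btpi,cbyfw,kxjy] -> 12 lines: mbc qtk btpi cbyfw kxjy bjato bnqjm zbhx tnqir wqnau ege xonw
Hunk 2: at line 5 remove [bnqjm,zbhx] add [hwzik] -> 11 lines: mbc qtk btpi cbyfw kxjy bjato hwzik tnqir wqnau ege xonw
Hunk 3: at line 5 remove [bjato,hwzik,tnqir] add [agj,wur] -> 10 lines: mbc qtk btpi cbyfw kxjy agj wur wqnau ege xonw
Final line 1: mbc

Answer: mbc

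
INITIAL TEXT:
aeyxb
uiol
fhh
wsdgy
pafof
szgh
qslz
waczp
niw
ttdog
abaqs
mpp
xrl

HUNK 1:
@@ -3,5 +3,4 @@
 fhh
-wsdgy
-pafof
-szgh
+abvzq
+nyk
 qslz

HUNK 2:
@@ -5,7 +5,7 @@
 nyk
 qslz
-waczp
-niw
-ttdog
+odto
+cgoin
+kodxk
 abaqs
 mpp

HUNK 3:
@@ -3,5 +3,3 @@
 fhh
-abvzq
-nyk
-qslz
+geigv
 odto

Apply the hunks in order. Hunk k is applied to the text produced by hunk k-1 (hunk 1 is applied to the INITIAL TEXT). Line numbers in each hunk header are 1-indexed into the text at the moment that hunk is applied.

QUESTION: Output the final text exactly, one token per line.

Hunk 1: at line 3 remove [wsdgy,pafof,szgh] add [abvzq,nyk] -> 12 lines: aeyxb uiol fhh abvzq nyk qslz waczp niw ttdog abaqs mpp xrl
Hunk 2: at line 5 remove [waczp,niw,ttdog] add [odto,cgoin,kodxk] -> 12 lines: aeyxb uiol fhh abvzq nyk qslz odto cgoin kodxk abaqs mpp xrl
Hunk 3: at line 3 remove [abvzq,nyk,qslz] add [geigv] -> 10 lines: aeyxb uiol fhh geigv odto cgoin kodxk abaqs mpp xrl

Answer: aeyxb
uiol
fhh
geigv
odto
cgoin
kodxk
abaqs
mpp
xrl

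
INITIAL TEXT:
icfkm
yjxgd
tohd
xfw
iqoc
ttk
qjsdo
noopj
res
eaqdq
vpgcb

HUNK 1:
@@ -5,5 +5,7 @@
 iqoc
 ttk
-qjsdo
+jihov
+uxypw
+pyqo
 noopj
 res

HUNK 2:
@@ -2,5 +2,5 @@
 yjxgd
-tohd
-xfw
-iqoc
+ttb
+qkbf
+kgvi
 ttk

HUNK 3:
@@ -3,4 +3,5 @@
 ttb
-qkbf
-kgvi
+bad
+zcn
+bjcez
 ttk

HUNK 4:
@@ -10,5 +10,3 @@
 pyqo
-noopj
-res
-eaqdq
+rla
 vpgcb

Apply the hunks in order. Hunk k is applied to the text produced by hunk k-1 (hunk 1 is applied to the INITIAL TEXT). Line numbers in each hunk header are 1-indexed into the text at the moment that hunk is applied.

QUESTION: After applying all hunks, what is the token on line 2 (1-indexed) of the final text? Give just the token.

Hunk 1: at line 5 remove [qjsdo] add [jihov,uxypw,pyqo] -> 13 lines: icfkm yjxgd tohd xfw iqoc ttk jihov uxypw pyqo noopj res eaqdq vpgcb
Hunk 2: at line 2 remove [tohd,xfw,iqoc] add [ttb,qkbf,kgvi] -> 13 lines: icfkm yjxgd ttb qkbf kgvi ttk jihov uxypw pyqo noopj res eaqdq vpgcb
Hunk 3: at line 3 remove [qkbf,kgvi] add [bad,zcn,bjcez] -> 14 lines: icfkm yjxgd ttb bad zcn bjcez ttk jihov uxypw pyqo noopj res eaqdq vpgcb
Hunk 4: at line 10 remove [noopj,res,eaqdq] add [rla] -> 12 lines: icfkm yjxgd ttb bad zcn bjcez ttk jihov uxypw pyqo rla vpgcb
Final line 2: yjxgd

Answer: yjxgd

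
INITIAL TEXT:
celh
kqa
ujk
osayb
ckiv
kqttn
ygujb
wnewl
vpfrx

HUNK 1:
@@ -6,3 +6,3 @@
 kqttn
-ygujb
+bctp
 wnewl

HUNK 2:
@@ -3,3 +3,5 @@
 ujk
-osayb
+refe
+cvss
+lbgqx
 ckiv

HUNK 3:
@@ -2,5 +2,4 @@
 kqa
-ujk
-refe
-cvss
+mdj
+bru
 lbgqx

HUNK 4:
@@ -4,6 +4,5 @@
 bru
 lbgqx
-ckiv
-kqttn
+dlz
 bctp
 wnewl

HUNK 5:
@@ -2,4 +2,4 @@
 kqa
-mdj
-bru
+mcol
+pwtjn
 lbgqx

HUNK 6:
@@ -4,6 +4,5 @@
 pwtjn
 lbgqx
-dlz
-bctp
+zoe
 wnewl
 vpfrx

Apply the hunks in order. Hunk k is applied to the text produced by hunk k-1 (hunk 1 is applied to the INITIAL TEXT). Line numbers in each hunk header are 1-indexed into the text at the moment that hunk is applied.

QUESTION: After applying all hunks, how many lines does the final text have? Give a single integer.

Hunk 1: at line 6 remove [ygujb] add [bctp] -> 9 lines: celh kqa ujk osayb ckiv kqttn bctp wnewl vpfrx
Hunk 2: at line 3 remove [osayb] add [refe,cvss,lbgqx] -> 11 lines: celh kqa ujk refe cvss lbgqx ckiv kqttn bctp wnewl vpfrx
Hunk 3: at line 2 remove [ujk,refe,cvss] add [mdj,bru] -> 10 lines: celh kqa mdj bru lbgqx ckiv kqttn bctp wnewl vpfrx
Hunk 4: at line 4 remove [ckiv,kqttn] add [dlz] -> 9 lines: celh kqa mdj bru lbgqx dlz bctp wnewl vpfrx
Hunk 5: at line 2 remove [mdj,bru] add [mcol,pwtjn] -> 9 lines: celh kqa mcol pwtjn lbgqx dlz bctp wnewl vpfrx
Hunk 6: at line 4 remove [dlz,bctp] add [zoe] -> 8 lines: celh kqa mcol pwtjn lbgqx zoe wnewl vpfrx
Final line count: 8

Answer: 8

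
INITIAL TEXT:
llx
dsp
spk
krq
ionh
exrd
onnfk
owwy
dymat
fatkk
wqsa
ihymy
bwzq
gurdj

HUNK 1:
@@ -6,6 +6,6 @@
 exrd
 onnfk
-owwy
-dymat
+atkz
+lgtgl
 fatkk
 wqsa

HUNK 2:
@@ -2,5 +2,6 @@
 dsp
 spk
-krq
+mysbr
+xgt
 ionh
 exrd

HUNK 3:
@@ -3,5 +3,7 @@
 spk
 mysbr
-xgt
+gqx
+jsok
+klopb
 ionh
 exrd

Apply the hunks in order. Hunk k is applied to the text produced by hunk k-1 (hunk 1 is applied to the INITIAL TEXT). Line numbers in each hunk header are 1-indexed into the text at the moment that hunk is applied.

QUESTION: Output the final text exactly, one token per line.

Answer: llx
dsp
spk
mysbr
gqx
jsok
klopb
ionh
exrd
onnfk
atkz
lgtgl
fatkk
wqsa
ihymy
bwzq
gurdj

Derivation:
Hunk 1: at line 6 remove [owwy,dymat] add [atkz,lgtgl] -> 14 lines: llx dsp spk krq ionh exrd onnfk atkz lgtgl fatkk wqsa ihymy bwzq gurdj
Hunk 2: at line 2 remove [krq] add [mysbr,xgt] -> 15 lines: llx dsp spk mysbr xgt ionh exrd onnfk atkz lgtgl fatkk wqsa ihymy bwzq gurdj
Hunk 3: at line 3 remove [xgt] add [gqx,jsok,klopb] -> 17 lines: llx dsp spk mysbr gqx jsok klopb ionh exrd onnfk atkz lgtgl fatkk wqsa ihymy bwzq gurdj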